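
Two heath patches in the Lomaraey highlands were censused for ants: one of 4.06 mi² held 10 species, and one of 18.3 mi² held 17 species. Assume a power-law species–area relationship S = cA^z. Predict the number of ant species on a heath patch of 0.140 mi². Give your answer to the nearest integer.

3

z = ln(17/10) / ln(18.3/4.06) = 0.5306 / 1.5057 = 0.3524
c = 10 / 4.06^0.3524 = 10 / 1.639 = 6.103
S₃ = 6.103 × 0.14^0.3524 = 6.103 × 0.5001 ≈ 3.052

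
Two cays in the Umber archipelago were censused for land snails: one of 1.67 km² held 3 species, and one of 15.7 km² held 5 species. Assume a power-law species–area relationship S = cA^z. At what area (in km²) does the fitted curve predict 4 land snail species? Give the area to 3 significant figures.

5.90 km²

z = ln(5/3) / ln(15.7/1.67) = 0.5108 / 2.2408 = 0.2280
c = 3 / 1.67^0.2280 = 3 / 1.124 = 2.669
A = (4/2.669)^(1/0.2280) ⇒ ln A = ln(1.499)/0.2280 = 1.7748
A = e^1.7748 ≈ 5.899 km²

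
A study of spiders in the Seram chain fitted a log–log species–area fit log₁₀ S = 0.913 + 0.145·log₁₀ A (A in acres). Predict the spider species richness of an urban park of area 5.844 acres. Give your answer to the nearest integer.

S = 8.185 × 5.844^0.145
ln S = ln 8.185 + 0.145 × ln 5.844 = 2.1023 + 0.145 × 1.7654 = 2.3582
S = e^2.3582 ≈ 10.57

11 species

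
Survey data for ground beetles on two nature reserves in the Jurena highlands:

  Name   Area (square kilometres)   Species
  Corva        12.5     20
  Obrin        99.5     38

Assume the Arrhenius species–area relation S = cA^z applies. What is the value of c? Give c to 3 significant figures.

z = ln(S₂/S₁) / ln(A₂/A₁) = ln(38/20) / ln(99.5/12.5) = 0.6419 / 2.0744 = 0.3094
c = S₁ / A₁^z = 20 / 12.5^0.3094 = 20 / 2.185 = 9.154

9.15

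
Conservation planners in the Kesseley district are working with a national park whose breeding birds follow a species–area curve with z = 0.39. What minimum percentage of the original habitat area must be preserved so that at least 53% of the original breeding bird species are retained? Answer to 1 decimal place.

Need (A_new/A_old)^0.39 = 0.53, so A_new/A_old = 0.53^(1/0.39) = 0.53^2.564
ln(A_new/A_old) = ln 0.53 / 0.39 = -0.6349 / 0.39 = -1.6279
A_new/A_old = e^-1.6279 ≈ 0.1963

19.6%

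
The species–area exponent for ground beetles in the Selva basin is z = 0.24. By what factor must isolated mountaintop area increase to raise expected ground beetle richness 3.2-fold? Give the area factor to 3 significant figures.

(A₂/A₁)^0.24 = 3.2, so A₂/A₁ = 3.2^(1/0.24) = 3.2^4.167
ln(A₂/A₁) = ln 3.2 / 0.24 = 1.1632 / 0.24 = 4.8465
A₂/A₁ = e^4.8465 ≈ 127.3

127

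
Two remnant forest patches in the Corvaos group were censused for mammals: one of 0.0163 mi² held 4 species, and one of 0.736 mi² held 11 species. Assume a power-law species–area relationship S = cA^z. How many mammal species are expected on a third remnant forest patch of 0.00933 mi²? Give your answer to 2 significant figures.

3.4

z = ln(11/4) / ln(0.736/0.0163) = 1.0116 / 3.8101 = 0.2655
c = 4 / 0.0163^0.2655 = 4 / 0.3352 = 11.93
S₃ = 11.93 × 0.00933^0.2655 = 11.93 × 0.2891 ≈ 3.449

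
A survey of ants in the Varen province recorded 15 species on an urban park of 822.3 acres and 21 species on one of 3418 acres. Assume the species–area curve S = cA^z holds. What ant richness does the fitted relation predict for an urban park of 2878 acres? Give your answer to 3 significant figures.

20.2

z = ln(21/15) / ln(3418/822.3) = 0.3365 / 1.4247 = 0.2362
c = 15 / 822.3^0.2362 = 15 / 4.88 = 3.074
S₃ = 3.074 × 2878^0.2362 = 3.074 × 6.56 ≈ 20.16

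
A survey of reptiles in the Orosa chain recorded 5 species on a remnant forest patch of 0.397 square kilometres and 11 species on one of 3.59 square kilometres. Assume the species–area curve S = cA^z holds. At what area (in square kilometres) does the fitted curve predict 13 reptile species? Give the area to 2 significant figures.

5.7 square kilometres

z = ln(11/5) / ln(3.59/0.397) = 0.7885 / 2.2020 = 0.3581
c = 5 / 0.397^0.3581 = 5 / 0.7184 = 6.96
A = (13/6.96)^(1/0.3581) ⇒ ln A = ln(1.868)/0.3581 = 1.7447
A = e^1.7447 ≈ 5.724 square kilometres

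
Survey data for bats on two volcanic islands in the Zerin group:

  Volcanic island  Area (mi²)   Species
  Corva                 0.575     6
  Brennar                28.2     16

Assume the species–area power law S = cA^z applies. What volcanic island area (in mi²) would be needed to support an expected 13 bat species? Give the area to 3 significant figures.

12.4 mi²

z = ln(16/6) / ln(28.2/0.575) = 0.9808 / 3.8927 = 0.2520
c = 6 / 0.575^0.2520 = 6 / 0.8699 = 6.898
A = (13/6.898)^(1/0.2520) ⇒ ln A = ln(1.885)/0.2520 = 2.5152
A = e^2.5152 ≈ 12.37 mi²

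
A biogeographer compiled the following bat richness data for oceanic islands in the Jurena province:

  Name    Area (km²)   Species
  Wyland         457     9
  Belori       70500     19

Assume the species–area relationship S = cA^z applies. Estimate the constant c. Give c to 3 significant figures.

3.63

z = ln(S₂/S₁) / ln(A₂/A₁) = ln(19/9) / ln(70500/457) = 0.7472 / 5.0387 = 0.1483
c = S₁ / A₁^z = 9 / 457^0.1483 = 9 / 2.48 = 3.629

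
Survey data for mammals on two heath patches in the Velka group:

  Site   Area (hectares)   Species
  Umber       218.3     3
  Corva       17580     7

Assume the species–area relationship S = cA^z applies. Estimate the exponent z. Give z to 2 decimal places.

0.19

Taking logs: ln S = ln c + z ln A, so z = (ln S₂ − ln S₁)/(ln A₂ − ln A₁).
z = ln(7/3) / ln(17580/218.3) = ln(2.333) / ln(80.53) = 0.8473 / 4.3886 = 0.1931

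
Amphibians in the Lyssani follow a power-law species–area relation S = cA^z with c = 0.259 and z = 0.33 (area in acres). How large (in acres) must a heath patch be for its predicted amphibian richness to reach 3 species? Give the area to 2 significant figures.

3 = 0.259 × A^0.33  ⇒  A^0.33 = 3/0.259 = 11.58
ln A = ln(11.58) / 0.33 = 2.4495 / 0.33 = 7.4228
A = e^7.4228 ≈ 1674 acres

1700 acres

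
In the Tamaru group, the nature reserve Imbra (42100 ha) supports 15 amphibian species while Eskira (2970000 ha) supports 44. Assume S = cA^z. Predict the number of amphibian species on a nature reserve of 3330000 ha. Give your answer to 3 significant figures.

z = ln(44/15) / ln(2970000/42100) = 1.0761 / 4.2563 = 0.2528
c = 15 / 42100^0.2528 = 15 / 14.76 = 1.016
S₃ = 1.016 × 3330000^0.2528 = 1.016 × 44.58 ≈ 45.29

45.3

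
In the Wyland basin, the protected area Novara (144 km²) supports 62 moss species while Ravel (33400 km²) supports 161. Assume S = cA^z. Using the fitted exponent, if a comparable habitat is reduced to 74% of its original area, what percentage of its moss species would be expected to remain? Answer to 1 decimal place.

94.9%

z = ln(161/62) / ln(33400/144) = 0.9543 / 5.4465 = 0.1752
S_new/S_old = (A_new/A_old)^z = 0.74^0.1752 = exp(0.1752 × -0.3011) = 0.9486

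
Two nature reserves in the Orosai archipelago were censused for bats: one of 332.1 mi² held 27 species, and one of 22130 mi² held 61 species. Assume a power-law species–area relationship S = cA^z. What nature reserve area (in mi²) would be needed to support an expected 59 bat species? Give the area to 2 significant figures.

z = ln(61/27) / ln(22130/332.1) = 0.8150 / 4.1993 = 0.1941
c = 27 / 332.1^0.1941 = 27 / 3.086 = 8.75
A = (59/8.75)^(1/0.1941) ⇒ ln A = ln(6.743)/0.1941 = 9.8329
A = e^9.8329 ≈ 18638 mi²

19000 mi²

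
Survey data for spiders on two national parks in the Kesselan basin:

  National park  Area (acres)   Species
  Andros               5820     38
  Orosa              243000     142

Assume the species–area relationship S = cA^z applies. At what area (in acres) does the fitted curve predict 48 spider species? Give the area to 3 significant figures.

z = ln(142/38) / ln(243000/5820) = 1.3182 / 3.7318 = 0.3532
c = 38 / 5820^0.3532 = 38 / 21.38 = 1.778
A = (48/1.778)^(1/0.3532) ⇒ ln A = ln(27)/0.3532 = 9.3304
A = e^9.3304 ≈ 11275 acres

11300 acres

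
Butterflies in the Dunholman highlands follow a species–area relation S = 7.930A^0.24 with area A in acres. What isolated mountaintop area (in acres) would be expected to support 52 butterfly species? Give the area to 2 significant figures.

2500 acres

52 = 7.93 × A^0.24  ⇒  A^0.24 = 52/7.93 = 6.557
ln A = ln(6.557) / 0.24 = 1.8806 / 0.24 = 7.8358
A = e^7.8358 ≈ 2530 acres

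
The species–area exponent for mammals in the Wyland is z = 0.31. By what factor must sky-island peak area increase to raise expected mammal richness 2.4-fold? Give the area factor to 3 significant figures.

(A₂/A₁)^0.31 = 2.4, so A₂/A₁ = 2.4^(1/0.31) = 2.4^3.226
ln(A₂/A₁) = ln 2.4 / 0.31 = 0.8755 / 0.31 = 2.8241
A₂/A₁ = e^2.8241 ≈ 16.85

16.8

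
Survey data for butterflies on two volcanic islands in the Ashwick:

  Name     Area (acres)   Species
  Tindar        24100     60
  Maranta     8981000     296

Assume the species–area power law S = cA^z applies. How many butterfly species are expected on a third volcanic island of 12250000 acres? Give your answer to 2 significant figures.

z = ln(296/60) / ln(8981000/24100) = 1.5960 / 5.9207 = 0.2696
c = 60 / 24100^0.2696 = 60 / 15.18 = 3.953
S₃ = 3.953 × 12250000^0.2696 = 3.953 × 81.42 ≈ 321.8

320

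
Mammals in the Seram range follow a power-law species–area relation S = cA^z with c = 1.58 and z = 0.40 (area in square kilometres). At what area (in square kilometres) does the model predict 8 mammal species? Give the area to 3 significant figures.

8 = 1.58 × A^0.4  ⇒  A^0.4 = 8/1.58 = 5.063
ln A = ln(5.063) / 0.4 = 1.6220 / 0.4 = 4.0550
A = e^4.0550 ≈ 57.69 square kilometres

57.7 square kilometres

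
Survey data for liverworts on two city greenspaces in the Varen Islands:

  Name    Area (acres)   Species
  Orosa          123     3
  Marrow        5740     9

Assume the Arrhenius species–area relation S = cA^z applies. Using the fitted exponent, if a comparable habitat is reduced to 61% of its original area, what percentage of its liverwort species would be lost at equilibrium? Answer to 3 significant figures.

z = ln(9/3) / ln(5740/123) = 1.0986 / 3.8430 = 0.2859
S_new/S_old = (A_new/A_old)^z = 0.61^0.2859 = exp(0.2859 × -0.4943) = 0.8682
Fraction lost = 1 − 0.8682 = 0.1318

13.2%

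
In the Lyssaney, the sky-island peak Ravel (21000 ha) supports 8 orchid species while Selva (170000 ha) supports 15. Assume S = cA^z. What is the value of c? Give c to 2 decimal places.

z = ln(S₂/S₁) / ln(A₂/A₁) = ln(15/8) / ln(170000/21000) = 0.6286 / 2.0913 = 0.3006
c = S₁ / A₁^z = 8 / 21000^0.3006 = 8 / 19.92 = 0.4017

0.40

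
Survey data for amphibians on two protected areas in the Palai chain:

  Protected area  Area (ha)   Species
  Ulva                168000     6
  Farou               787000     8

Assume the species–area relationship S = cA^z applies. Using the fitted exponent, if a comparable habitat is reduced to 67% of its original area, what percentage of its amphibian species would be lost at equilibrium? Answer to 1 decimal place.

7.2%

z = ln(8/6) / ln(787000/168000) = 0.2877 / 1.5443 = 0.1863
S_new/S_old = (A_new/A_old)^z = 0.67^0.1863 = exp(0.1863 × -0.4005) = 0.9281
Fraction lost = 1 − 0.9281 = 0.07189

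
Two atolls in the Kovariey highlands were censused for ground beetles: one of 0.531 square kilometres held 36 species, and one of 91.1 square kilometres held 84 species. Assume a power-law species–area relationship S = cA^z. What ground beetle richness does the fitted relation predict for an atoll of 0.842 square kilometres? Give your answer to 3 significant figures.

38.8

z = ln(84/36) / ln(91.1/0.531) = 0.8473 / 5.1450 = 0.1647
c = 36 / 0.531^0.1647 = 36 / 0.901 = 39.96
S₃ = 39.96 × 0.842^0.1647 = 39.96 × 0.9721 ≈ 38.84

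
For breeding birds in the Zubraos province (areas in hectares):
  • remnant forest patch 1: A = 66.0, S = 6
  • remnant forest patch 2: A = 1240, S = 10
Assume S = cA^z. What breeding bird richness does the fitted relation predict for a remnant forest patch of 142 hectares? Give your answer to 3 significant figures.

z = ln(10/6) / ln(1240/66) = 0.5108 / 2.9332 = 0.1742
c = 6 / 66^0.1742 = 6 / 2.074 = 2.893
S₃ = 2.893 × 142^0.1742 = 2.893 × 2.37 ≈ 6.856

6.86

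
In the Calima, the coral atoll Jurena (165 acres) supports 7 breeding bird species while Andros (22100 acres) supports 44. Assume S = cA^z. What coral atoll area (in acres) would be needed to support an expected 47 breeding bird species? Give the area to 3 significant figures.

26300 acres

z = ln(44/7) / ln(22100/165) = 1.8383 / 4.8974 = 0.3754
c = 7 / 165^0.3754 = 7 / 6.798 = 1.03
A = (47/1.03)^(1/0.3754) ⇒ ln A = ln(45.64)/0.3754 = 10.1791
A = e^10.1791 ≈ 26345 acres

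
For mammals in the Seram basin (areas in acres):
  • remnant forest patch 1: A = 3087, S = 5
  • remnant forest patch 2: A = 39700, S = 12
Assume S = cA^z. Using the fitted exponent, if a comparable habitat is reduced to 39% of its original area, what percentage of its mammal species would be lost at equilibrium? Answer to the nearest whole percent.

z = ln(12/5) / ln(39700/3087) = 0.8755 / 2.5542 = 0.3428
S_new/S_old = (A_new/A_old)^z = 0.39^0.3428 = exp(0.3428 × -0.9416) = 0.7242
Fraction lost = 1 − 0.7242 = 0.2758

28%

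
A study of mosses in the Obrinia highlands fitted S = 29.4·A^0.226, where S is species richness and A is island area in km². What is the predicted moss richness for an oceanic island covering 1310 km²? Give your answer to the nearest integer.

S = 29.4 × 1310^0.226 = 29.4 × 5.064 ≈ 148.9

149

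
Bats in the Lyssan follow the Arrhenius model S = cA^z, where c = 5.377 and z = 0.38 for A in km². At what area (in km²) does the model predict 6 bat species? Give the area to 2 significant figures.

6 = 5.377 × A^0.38  ⇒  A^0.38 = 6/5.377 = 1.116
ln A = ln(1.116) / 0.38 = 0.1096 / 0.38 = 0.2885
A = e^0.2885 ≈ 1.334 km²

1.3 km²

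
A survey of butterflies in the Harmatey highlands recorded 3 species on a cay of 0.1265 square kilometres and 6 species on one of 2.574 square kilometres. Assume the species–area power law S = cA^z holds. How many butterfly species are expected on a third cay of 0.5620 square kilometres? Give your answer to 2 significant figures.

4.2

z = ln(6/3) / ln(2.574/0.1265) = 0.6931 / 3.0130 = 0.2301
c = 3 / 0.1265^0.2301 = 3 / 0.6215 = 4.827
S₃ = 4.827 × 0.562^0.2301 = 4.827 × 0.8758 ≈ 4.228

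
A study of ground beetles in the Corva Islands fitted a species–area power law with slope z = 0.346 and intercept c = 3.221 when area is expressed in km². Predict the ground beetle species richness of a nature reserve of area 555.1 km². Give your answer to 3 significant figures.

28.7

S = 3.221 × 555.1^0.346 = 3.221 × 8.903 ≈ 28.68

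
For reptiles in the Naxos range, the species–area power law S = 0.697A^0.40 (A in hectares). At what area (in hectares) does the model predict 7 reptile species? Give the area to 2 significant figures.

7 = 0.697 × A^0.4  ⇒  A^0.4 = 7/0.697 = 10.04
ln A = ln(10.04) / 0.4 = 2.3069 / 0.4 = 5.7672
A = e^5.7672 ≈ 319.6 hectares

320 hectares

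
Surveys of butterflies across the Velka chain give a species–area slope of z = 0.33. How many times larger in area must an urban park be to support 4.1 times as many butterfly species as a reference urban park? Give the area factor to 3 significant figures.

71.9

(A₂/A₁)^0.33 = 4.1, so A₂/A₁ = 4.1^(1/0.33) = 4.1^3.03
ln(A₂/A₁) = ln 4.1 / 0.33 = 1.4110 / 0.33 = 4.2757
A₂/A₁ = e^4.2757 ≈ 71.93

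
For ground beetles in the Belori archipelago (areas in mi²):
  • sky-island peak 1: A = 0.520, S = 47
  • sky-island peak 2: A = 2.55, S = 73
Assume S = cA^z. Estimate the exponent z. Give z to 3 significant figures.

Taking logs: ln S = ln c + z ln A, so z = (ln S₂ − ln S₁)/(ln A₂ − ln A₁).
z = ln(73/47) / ln(2.55/0.52) = ln(1.553) / ln(4.904) = 0.4403 / 1.5900 = 0.2769

0.277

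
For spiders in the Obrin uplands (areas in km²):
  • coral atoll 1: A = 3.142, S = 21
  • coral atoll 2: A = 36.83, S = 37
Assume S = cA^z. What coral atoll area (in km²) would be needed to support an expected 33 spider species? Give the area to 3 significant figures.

z = ln(37/21) / ln(36.83/3.142) = 0.5664 / 2.4615 = 0.2301
c = 21 / 3.142^0.2301 = 21 / 1.301 = 16.14
A = (33/16.14)^(1/0.2301) ⇒ ln A = ln(2.045)/0.2301 = 3.1091
A = e^3.1091 ≈ 22.4 km²

22.4 km²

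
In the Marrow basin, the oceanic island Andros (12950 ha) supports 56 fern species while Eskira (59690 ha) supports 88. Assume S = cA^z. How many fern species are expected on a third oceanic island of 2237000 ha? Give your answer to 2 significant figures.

260

z = ln(88/56) / ln(59690/12950) = 0.4520 / 1.5281 = 0.2958
c = 56 / 12950^0.2958 = 56 / 16.46 = 3.403
S₃ = 3.403 × 2237000^0.2958 = 3.403 × 75.54 ≈ 257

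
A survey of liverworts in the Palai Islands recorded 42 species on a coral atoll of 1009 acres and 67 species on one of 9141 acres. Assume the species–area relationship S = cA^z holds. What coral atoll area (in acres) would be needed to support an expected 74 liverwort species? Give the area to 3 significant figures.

z = ln(67/42) / ln(9141/1009) = 0.4670 / 2.2038 = 0.2119
c = 42 / 1009^0.2119 = 42 / 4.331 = 9.698
A = (74/9.698)^(1/0.2119) ⇒ ln A = ln(7.631)/0.2119 = 9.5894
A = e^9.5894 ≈ 14610 acres

14600 acres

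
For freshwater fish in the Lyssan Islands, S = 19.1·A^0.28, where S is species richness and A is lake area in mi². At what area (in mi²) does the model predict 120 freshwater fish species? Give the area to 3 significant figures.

709 mi²

120 = 19.1 × A^0.28  ⇒  A^0.28 = 120/19.1 = 6.283
ln A = ln(6.283) / 0.28 = 1.8378 / 0.28 = 6.5636
A = e^6.5636 ≈ 708.8 mi²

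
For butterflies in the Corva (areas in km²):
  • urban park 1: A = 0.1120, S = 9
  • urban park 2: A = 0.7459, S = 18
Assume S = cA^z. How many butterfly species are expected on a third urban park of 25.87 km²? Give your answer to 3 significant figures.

z = ln(18/9) / ln(0.7459/0.112) = 0.6931 / 1.8961 = 0.3656
c = 9 / 0.112^0.3656 = 9 / 0.4492 = 20.04
S₃ = 20.04 × 25.87^0.3656 = 20.04 × 3.285 ≈ 65.81

65.8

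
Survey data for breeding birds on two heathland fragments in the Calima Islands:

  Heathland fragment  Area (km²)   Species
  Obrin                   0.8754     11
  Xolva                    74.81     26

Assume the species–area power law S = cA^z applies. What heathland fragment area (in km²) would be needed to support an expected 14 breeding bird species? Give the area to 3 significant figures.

z = ln(26/11) / ln(74.81/0.8754) = 0.8602 / 4.4480 = 0.1934
c = 11 / 0.8754^0.1934 = 11 / 0.9746 = 11.29
A = (14/11.29)^(1/0.1934) ⇒ ln A = ln(1.24)/0.1934 = 1.1140
A = e^1.1140 ≈ 3.046 km²

3.05 km²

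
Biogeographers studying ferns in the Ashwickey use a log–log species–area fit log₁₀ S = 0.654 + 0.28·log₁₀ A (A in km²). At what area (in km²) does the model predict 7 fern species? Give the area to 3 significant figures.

7 = 4.508 × A^0.28  ⇒  A^0.28 = 7/4.508 = 1.553
ln A = ln(1.553) / 0.28 = 0.4400 / 0.28 = 1.5715
A = e^1.5715 ≈ 4.814 km²

4.81 km²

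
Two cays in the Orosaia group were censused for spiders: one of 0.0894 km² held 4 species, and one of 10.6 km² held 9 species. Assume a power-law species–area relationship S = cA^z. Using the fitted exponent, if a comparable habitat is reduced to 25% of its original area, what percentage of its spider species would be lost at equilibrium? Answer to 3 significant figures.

21.0%

z = ln(9/4) / ln(10.6/0.0894) = 0.8109 / 4.7755 = 0.1698
S_new/S_old = (A_new/A_old)^z = 0.25^0.1698 = exp(0.1698 × -1.3863) = 0.7902
Fraction lost = 1 − 0.7902 = 0.2098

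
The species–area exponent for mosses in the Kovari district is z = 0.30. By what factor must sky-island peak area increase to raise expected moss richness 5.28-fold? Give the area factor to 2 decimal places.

(A₂/A₁)^0.3 = 5.28, so A₂/A₁ = 5.28^(1/0.3) = 5.28^3.333
ln(A₂/A₁) = ln 5.28 / 0.3 = 1.6639 / 0.3 = 5.5464
A₂/A₁ = e^5.5464 ≈ 256.3

256.32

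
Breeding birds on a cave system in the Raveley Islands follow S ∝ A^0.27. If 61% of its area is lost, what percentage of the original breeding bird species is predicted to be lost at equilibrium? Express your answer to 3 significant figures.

22.4%

S_new/S_old = (A_new/A_old)^z = 0.39^0.27
= exp(0.27 × ln 0.39) = exp(0.27 × -0.9416) = exp(-0.2542) ≈ 0.7755
Fraction lost = 1 − 0.7755 = 0.2245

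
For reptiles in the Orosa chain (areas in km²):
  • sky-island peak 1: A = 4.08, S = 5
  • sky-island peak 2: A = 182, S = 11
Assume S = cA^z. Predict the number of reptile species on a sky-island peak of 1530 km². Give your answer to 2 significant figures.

z = ln(11/5) / ln(182/4.08) = 0.7885 / 3.7979 = 0.2076
c = 5 / 4.08^0.2076 = 5 / 1.339 = 3.734
S₃ = 3.734 × 1530^0.2076 = 3.734 × 4.583 ≈ 17.11

17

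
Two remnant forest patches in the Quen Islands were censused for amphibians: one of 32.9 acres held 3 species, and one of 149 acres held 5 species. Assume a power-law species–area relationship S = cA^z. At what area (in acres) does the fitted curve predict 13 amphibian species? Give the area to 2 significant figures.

2500 acres

z = ln(5/3) / ln(149/32.9) = 0.5108 / 1.5105 = 0.3382
c = 3 / 32.9^0.3382 = 3 / 3.259 = 0.9205
A = (13/0.9205)^(1/0.3382) ⇒ ln A = ln(14.12)/0.3382 = 7.8293
A = e^7.8293 ≈ 2513 acres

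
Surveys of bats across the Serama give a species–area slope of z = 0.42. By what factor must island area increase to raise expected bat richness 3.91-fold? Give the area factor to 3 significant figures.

25.7

(A₂/A₁)^0.42 = 3.91, so A₂/A₁ = 3.91^(1/0.42) = 3.91^2.381
ln(A₂/A₁) = ln 3.91 / 0.42 = 1.3635 / 0.42 = 3.2465
A₂/A₁ = e^3.2465 ≈ 25.7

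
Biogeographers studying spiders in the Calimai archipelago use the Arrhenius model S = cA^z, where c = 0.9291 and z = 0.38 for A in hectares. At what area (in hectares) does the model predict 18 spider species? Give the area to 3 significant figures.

18 = 0.9291 × A^0.38  ⇒  A^0.38 = 18/0.9291 = 19.37
ln A = ln(19.37) / 0.38 = 2.9639 / 0.38 = 7.7998
A = e^7.7998 ≈ 2440 hectares

2440 hectares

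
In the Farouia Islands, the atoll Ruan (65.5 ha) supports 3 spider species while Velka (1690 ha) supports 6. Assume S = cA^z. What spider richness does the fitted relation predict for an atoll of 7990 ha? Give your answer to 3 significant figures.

8.36

z = ln(6/3) / ln(1690/65.5) = 0.6931 / 3.2504 = 0.2132
c = 3 / 65.5^0.2132 = 3 / 2.44 = 1.23
S₃ = 1.23 × 7990^0.2132 = 1.23 × 6.795 ≈ 8.356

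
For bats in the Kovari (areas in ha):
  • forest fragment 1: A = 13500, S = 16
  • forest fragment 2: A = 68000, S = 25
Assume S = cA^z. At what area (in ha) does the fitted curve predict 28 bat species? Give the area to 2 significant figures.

100000 ha

z = ln(25/16) / ln(68000/13500) = 0.4463 / 1.6168 = 0.2760
c = 16 / 13500^0.2760 = 16 / 13.81 = 1.159
A = (28/1.159)^(1/0.2760) ⇒ ln A = ln(24.16)/0.2760 = 11.5378
A = e^11.5378 ≈ 102522 ha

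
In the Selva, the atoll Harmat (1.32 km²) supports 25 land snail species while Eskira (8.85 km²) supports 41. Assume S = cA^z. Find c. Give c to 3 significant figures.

z = ln(S₂/S₁) / ln(A₂/A₁) = ln(41/25) / ln(8.85/1.32) = 0.4947 / 1.9028 = 0.2600
c = S₁ / A₁^z = 25 / 1.32^0.2600 = 25 / 1.075 = 23.26

23.3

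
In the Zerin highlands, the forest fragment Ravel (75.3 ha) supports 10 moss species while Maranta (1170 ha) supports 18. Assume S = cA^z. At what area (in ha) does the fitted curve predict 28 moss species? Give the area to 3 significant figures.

9200 ha

z = ln(18/10) / ln(1170/75.3) = 0.5878 / 2.7433 = 0.2143
c = 10 / 75.3^0.2143 = 10 / 2.524 = 3.962
A = (28/3.962)^(1/0.2143) ⇒ ln A = ln(7.068)/0.2143 = 9.1269
A = e^9.1269 ≈ 9199 ha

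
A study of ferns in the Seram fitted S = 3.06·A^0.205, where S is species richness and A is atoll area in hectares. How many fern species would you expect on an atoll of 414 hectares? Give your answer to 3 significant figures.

S = 3.06 × 414^0.205
ln S = ln 3.06 + 0.205 × ln 414 = 1.1184 + 0.205 × 6.0259 = 2.3537
S = e^2.3537 ≈ 10.52

10.5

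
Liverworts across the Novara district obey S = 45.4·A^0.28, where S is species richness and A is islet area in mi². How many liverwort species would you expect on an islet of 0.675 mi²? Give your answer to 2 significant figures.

41

S = 45.4 × 0.675^0.28 = 45.4 × 0.8958 ≈ 40.67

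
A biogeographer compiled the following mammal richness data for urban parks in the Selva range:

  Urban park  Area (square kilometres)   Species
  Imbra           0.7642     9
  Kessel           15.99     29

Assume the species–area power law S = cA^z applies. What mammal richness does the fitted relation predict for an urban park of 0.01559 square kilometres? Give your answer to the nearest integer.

2

z = ln(29/9) / ln(15.99/0.7642) = 1.1701 / 3.0409 = 0.3848
c = 9 / 0.7642^0.3848 = 9 / 0.9017 = 9.981
S₃ = 9.981 × 0.01559^0.3848 = 9.981 × 0.2017 ≈ 2.013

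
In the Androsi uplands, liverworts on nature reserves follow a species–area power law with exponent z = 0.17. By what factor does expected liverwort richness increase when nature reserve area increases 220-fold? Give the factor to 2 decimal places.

2.50

S₂/S₁ = (A₂/A₁)^z = 220^0.17
ln(S₂/S₁) = 0.17 × ln 220 = 0.17 × 5.3936 = 0.9169
S₂/S₁ = e^0.9169 ≈ 2.502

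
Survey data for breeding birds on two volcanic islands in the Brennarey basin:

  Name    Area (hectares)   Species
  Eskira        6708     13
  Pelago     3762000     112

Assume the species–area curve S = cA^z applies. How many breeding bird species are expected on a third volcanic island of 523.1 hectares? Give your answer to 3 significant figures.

z = ln(112/13) / ln(3762000/6708) = 2.1535 / 6.3294 = 0.3402
c = 13 / 6708^0.3402 = 13 / 20.04 = 0.6486
S₃ = 0.6486 × 523.1^0.3402 = 0.6486 × 8.414 ≈ 5.457

5.46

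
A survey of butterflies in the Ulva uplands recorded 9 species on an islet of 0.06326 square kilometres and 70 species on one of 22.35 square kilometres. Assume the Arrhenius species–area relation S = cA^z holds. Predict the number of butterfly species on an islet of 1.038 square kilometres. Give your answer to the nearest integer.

z = ln(70/9) / ln(22.35/0.06326) = 2.0513 / 5.8673 = 0.3496
c = 9 / 0.06326^0.3496 = 9 / 0.3809 = 23.63
S₃ = 23.63 × 1.038^0.3496 = 23.63 × 1.013 ≈ 23.94

24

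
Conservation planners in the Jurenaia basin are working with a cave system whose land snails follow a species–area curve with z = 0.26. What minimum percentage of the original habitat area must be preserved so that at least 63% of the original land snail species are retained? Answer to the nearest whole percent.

17%

Need (A_new/A_old)^0.26 = 0.63, so A_new/A_old = 0.63^(1/0.26) = 0.63^3.846
ln(A_new/A_old) = ln 0.63 / 0.26 = -0.4620 / 0.26 = -1.7771
A_new/A_old = e^-1.7771 ≈ 0.1691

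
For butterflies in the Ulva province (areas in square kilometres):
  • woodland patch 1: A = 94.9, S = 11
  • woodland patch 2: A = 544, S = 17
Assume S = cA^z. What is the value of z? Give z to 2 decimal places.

0.25

Taking logs: ln S = ln c + z ln A, so z = (ln S₂ − ln S₁)/(ln A₂ − ln A₁).
z = ln(17/11) / ln(544/94.9) = ln(1.545) / ln(5.732) = 0.4353 / 1.7461 = 0.2493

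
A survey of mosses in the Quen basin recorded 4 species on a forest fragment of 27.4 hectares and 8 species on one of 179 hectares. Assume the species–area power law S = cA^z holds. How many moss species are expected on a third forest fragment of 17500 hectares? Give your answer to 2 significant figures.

z = ln(8/4) / ln(179/27.4) = 0.6931 / 1.8768 = 0.3693
c = 4 / 27.4^0.3693 = 4 / 3.396 = 1.178
S₃ = 1.178 × 17500^0.3693 = 1.178 × 36.9 ≈ 43.46

43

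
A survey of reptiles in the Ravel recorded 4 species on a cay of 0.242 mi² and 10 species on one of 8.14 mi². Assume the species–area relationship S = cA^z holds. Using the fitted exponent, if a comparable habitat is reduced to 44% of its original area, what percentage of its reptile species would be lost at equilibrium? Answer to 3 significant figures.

19.3%

z = ln(10/4) / ln(8.14/0.242) = 0.9163 / 3.5156 = 0.2606
S_new/S_old = (A_new/A_old)^z = 0.44^0.2606 = exp(0.2606 × -0.8210) = 0.8074
Fraction lost = 1 − 0.8074 = 0.1926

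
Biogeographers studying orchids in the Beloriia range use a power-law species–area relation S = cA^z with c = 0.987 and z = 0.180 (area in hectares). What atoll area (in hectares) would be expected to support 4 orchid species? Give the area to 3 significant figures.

4 = 0.987 × A^0.18  ⇒  A^0.18 = 4/0.987 = 4.053
ln A = ln(4.053) / 0.18 = 1.3994 / 0.18 = 7.7743
A = e^7.7743 ≈ 2379 hectares

2380 hectares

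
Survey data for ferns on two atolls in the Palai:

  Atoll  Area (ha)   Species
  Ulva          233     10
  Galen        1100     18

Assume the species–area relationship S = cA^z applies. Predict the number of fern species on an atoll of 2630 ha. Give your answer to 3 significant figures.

25.0

z = ln(18/10) / ln(1100/233) = 0.5878 / 1.5520 = 0.3787
c = 10 / 233^0.3787 = 10 / 7.881 = 1.269
S₃ = 1.269 × 2630^0.3787 = 1.269 × 19.73 ≈ 25.04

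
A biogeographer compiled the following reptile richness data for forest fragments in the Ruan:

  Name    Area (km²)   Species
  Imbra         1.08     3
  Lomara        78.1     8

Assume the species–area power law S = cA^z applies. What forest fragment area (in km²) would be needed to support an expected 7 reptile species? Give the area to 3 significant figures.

43.6 km²

z = ln(8/3) / ln(78.1/1.08) = 0.9808 / 4.2810 = 0.2291
c = 3 / 1.08^0.2291 = 3 / 1.018 = 2.948
A = (7/2.948)^(1/0.2291) ⇒ ln A = ln(2.375)/0.2291 = 3.7752
A = e^3.7752 ≈ 43.6 km²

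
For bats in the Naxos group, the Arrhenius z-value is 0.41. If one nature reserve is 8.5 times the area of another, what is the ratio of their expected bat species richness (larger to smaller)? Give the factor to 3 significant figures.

S₂/S₁ = (A₂/A₁)^z = 8.5^0.41
ln(S₂/S₁) = 0.41 × ln 8.5 = 0.41 × 2.1401 = 0.8774
S₂/S₁ = e^0.8774 ≈ 2.405

2.40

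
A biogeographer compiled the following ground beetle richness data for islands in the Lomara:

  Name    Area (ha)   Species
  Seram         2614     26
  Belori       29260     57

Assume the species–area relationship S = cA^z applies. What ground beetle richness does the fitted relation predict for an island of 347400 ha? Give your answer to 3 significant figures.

z = ln(57/26) / ln(29260/2614) = 0.7850 / 2.4153 = 0.3250
c = 26 / 2614^0.3250 = 26 / 12.9 = 2.016
S₃ = 2.016 × 347400^0.3250 = 2.016 × 63.2 ≈ 127.4

127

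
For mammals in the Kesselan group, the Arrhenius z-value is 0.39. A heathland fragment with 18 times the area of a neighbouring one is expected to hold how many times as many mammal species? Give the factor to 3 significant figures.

S₂/S₁ = (A₂/A₁)^z = 18^0.39
ln(S₂/S₁) = 0.39 × ln 18 = 0.39 × 2.8904 = 1.1272
S₂/S₁ = e^1.1272 ≈ 3.087

3.09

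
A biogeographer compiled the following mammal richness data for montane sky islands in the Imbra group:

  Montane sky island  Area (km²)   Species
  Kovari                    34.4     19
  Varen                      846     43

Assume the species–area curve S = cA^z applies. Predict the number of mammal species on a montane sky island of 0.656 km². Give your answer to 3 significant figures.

6.92

z = ln(43/19) / ln(846/34.4) = 0.8168 / 3.2025 = 0.2550
c = 19 / 34.4^0.2550 = 19 / 2.465 = 7.707
S₃ = 7.707 × 0.656^0.2550 = 7.707 × 0.8981 ≈ 6.921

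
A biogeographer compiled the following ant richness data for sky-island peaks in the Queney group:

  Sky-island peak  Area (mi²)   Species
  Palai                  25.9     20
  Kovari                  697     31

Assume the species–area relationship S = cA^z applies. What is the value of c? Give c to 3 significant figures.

z = ln(S₂/S₁) / ln(A₂/A₁) = ln(31/20) / ln(697/25.9) = 0.4383 / 3.2925 = 0.1331
c = S₁ / A₁^z = 20 / 25.9^0.1331 = 20 / 1.542 = 12.97

13.0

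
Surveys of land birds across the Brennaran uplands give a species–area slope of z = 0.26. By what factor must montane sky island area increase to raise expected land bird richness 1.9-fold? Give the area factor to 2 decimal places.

11.81

(A₂/A₁)^0.26 = 1.9, so A₂/A₁ = 1.9^(1/0.26) = 1.9^3.846
ln(A₂/A₁) = ln 1.9 / 0.26 = 0.6419 / 0.26 = 2.4687
A₂/A₁ = e^2.4687 ≈ 11.81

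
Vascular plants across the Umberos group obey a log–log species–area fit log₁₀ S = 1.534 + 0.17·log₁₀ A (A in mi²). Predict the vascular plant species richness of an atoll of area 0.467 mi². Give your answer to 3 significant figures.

S = 34.2 × 0.467^0.17
ln S = ln 34.2 + 0.17 × ln 0.467 = 3.5322 + 0.17 × -0.7614 = 3.4027
S = e^3.4027 ≈ 30.05

30.0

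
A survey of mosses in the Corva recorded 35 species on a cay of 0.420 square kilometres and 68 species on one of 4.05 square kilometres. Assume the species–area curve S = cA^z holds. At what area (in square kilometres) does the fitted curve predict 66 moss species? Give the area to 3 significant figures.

z = ln(68/35) / ln(4.05/0.42) = 0.6642 / 2.2662 = 0.2931
c = 35 / 0.42^0.2931 = 35 / 0.7755 = 45.13
A = (66/45.13)^(1/0.2931) ⇒ ln A = ln(1.462)/0.2931 = 1.2969
A = e^1.2969 ≈ 3.658 square kilometres

3.66 square kilometres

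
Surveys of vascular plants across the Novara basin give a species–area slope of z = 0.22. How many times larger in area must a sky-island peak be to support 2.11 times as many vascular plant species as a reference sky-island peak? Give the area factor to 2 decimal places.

29.79

(A₂/A₁)^0.22 = 2.11, so A₂/A₁ = 2.11^(1/0.22) = 2.11^4.545
ln(A₂/A₁) = ln 2.11 / 0.22 = 0.7467 / 0.22 = 3.3940
A₂/A₁ = e^3.3940 ≈ 29.79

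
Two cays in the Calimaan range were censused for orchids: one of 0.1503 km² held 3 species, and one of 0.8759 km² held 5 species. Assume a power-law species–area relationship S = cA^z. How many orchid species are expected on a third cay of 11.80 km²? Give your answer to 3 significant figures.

z = ln(5/3) / ln(0.8759/0.1503) = 0.5108 / 1.7626 = 0.2898
c = 3 / 0.1503^0.2898 = 3 / 0.5774 = 5.196
S₃ = 5.196 × 11.8^0.2898 = 5.196 × 2.045 ≈ 10.62

10.6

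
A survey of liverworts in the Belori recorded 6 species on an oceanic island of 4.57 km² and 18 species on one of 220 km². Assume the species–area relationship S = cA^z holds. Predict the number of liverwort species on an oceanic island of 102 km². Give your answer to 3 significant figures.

z = ln(18/6) / ln(220/4.57) = 1.0986 / 3.8741 = 0.2836
c = 6 / 4.57^0.2836 = 6 / 1.539 = 3.9
S₃ = 3.9 × 102^0.2836 = 3.9 × 3.712 ≈ 14.47

14.5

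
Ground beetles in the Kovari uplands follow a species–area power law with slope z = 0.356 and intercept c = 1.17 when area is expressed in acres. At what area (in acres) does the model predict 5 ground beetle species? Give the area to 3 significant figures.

5 = 1.17 × A^0.356  ⇒  A^0.356 = 5/1.17 = 4.274
ln A = ln(4.274) / 0.356 = 1.4524 / 0.356 = 4.0799
A = e^4.0799 ≈ 59.14 acres

59.1 acres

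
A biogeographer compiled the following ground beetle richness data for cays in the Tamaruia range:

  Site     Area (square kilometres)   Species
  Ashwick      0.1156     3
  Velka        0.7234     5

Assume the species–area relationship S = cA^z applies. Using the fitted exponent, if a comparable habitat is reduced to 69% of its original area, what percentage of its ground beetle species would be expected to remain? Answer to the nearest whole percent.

90%

z = ln(5/3) / ln(0.7234/0.1156) = 0.5108 / 1.8338 = 0.2786
S_new/S_old = (A_new/A_old)^z = 0.69^0.2786 = exp(0.2786 × -0.3711) = 0.9018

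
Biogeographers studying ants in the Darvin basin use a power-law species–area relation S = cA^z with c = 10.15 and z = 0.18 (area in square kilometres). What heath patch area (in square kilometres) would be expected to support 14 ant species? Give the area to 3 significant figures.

5.97 square kilometres

14 = 10.15 × A^0.18  ⇒  A^0.18 = 14/10.15 = 1.379
ln A = ln(1.379) / 0.18 = 0.3216 / 0.18 = 1.7866
A = e^1.7866 ≈ 5.969 square kilometres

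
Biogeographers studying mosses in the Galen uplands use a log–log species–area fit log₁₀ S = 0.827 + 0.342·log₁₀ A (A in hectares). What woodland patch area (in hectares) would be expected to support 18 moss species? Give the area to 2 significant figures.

18 = 6.714 × A^0.342  ⇒  A^0.342 = 18/6.714 = 2.681
ln A = ln(2.681) / 0.342 = 0.9861 / 0.342 = 2.8834
A = e^2.8834 ≈ 17.88 hectares

18 hectares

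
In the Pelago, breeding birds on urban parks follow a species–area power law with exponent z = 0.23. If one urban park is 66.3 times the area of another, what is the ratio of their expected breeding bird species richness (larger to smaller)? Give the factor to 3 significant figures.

S₂/S₁ = (A₂/A₁)^z = 66.3^0.23
ln(S₂/S₁) = 0.23 × ln 66.3 = 0.23 × 4.1942 = 0.9647
S₂/S₁ = e^0.9647 ≈ 2.624

2.62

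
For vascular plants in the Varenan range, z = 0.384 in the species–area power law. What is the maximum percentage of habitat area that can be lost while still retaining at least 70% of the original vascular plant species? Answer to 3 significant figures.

Need (A_new/A_old)^0.384 = 0.7, so A_new/A_old = 0.7^(1/0.384) = 0.7^2.604
ln(A_new/A_old) = ln 0.7 / 0.384 = -0.3567 / 0.384 = -0.9288
A_new/A_old = e^-0.9288 ≈ 0.395
Fraction that can be lost = 1 − 0.395 = 0.605

60.5%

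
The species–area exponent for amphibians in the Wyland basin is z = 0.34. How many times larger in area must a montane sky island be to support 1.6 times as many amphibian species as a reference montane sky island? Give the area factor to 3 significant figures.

3.98

(A₂/A₁)^0.34 = 1.6, so A₂/A₁ = 1.6^(1/0.34) = 1.6^2.941
ln(A₂/A₁) = ln 1.6 / 0.34 = 0.4700 / 0.34 = 1.3824
A₂/A₁ = e^1.3824 ≈ 3.984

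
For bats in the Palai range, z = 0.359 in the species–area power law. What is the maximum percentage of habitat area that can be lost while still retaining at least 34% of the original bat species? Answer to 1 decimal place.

Need (A_new/A_old)^0.359 = 0.34, so A_new/A_old = 0.34^(1/0.359) = 0.34^2.786
ln(A_new/A_old) = ln 0.34 / 0.359 = -1.0788 / 0.359 = -3.0050
A_new/A_old = e^-3.0050 ≈ 0.04954
Fraction that can be lost = 1 − 0.04954 = 0.9505

95.0%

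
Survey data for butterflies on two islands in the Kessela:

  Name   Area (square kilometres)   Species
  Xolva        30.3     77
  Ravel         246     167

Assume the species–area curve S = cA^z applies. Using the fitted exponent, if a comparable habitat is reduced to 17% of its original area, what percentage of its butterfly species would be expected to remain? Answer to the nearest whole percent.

z = ln(167/77) / ln(246/30.3) = 0.7742 / 2.0942 = 0.3697
S_new/S_old = (A_new/A_old)^z = 0.17^0.3697 = exp(0.3697 × -1.7720) = 0.5194

52%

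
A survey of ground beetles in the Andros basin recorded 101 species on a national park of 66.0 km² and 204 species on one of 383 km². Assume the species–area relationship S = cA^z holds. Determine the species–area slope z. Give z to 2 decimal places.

Taking logs: ln S = ln c + z ln A, so z = (ln S₂ − ln S₁)/(ln A₂ − ln A₁).
z = ln(204/101) / ln(383/66) = ln(2.02) / ln(5.803) = 0.7030 / 1.7584 = 0.3998

0.40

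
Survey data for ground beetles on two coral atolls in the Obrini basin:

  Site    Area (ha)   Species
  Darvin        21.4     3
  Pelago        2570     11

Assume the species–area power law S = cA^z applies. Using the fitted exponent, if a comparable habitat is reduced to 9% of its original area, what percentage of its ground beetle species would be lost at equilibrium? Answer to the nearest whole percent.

z = ln(11/3) / ln(2570/21.4) = 1.2993 / 4.7883 = 0.2713
S_new/S_old = (A_new/A_old)^z = 0.09^0.2713 = exp(0.2713 × -2.4079) = 0.5203
Fraction lost = 1 − 0.5203 = 0.4797

48%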